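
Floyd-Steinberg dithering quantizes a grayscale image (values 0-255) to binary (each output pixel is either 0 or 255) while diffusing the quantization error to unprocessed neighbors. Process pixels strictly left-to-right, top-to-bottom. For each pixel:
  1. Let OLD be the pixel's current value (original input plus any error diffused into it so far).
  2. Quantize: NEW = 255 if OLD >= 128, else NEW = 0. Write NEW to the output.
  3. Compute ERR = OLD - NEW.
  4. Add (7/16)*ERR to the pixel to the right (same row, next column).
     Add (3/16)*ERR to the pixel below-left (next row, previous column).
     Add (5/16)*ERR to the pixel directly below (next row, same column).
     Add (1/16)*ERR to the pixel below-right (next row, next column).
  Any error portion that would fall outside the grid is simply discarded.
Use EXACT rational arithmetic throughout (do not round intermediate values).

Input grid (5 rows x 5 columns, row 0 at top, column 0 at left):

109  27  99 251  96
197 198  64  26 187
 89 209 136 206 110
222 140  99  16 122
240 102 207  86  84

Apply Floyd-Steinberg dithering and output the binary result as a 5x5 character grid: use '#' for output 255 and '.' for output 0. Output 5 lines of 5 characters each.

Answer: ..##.
##..#
.#.#.
##..#
#.#..

Derivation:
(0,0): OLD=109 → NEW=0, ERR=109
(0,1): OLD=1195/16 → NEW=0, ERR=1195/16
(0,2): OLD=33709/256 → NEW=255, ERR=-31571/256
(0,3): OLD=807099/4096 → NEW=255, ERR=-237381/4096
(0,4): OLD=4629789/65536 → NEW=0, ERR=4629789/65536
(1,0): OLD=62737/256 → NEW=255, ERR=-2543/256
(1,1): OLD=410999/2048 → NEW=255, ERR=-111241/2048
(1,2): OLD=-294973/65536 → NEW=0, ERR=-294973/65536
(1,3): OLD=3003719/262144 → NEW=0, ERR=3003719/262144
(1,4): OLD=882764277/4194304 → NEW=255, ERR=-186783243/4194304
(2,0): OLD=2480909/32768 → NEW=0, ERR=2480909/32768
(2,1): OLD=234550623/1048576 → NEW=255, ERR=-32836257/1048576
(2,2): OLD=2007338973/16777216 → NEW=0, ERR=2007338973/16777216
(2,3): OLD=67993354823/268435456 → NEW=255, ERR=-457686457/268435456
(2,4): OLD=412547767857/4294967296 → NEW=0, ERR=412547767857/4294967296
(3,0): OLD=4022978621/16777216 → NEW=255, ERR=-255211459/16777216
(3,1): OLD=20229912697/134217728 → NEW=255, ERR=-13995607943/134217728
(3,2): OLD=380071227779/4294967296 → NEW=0, ERR=380071227779/4294967296
(3,3): OLD=684364673291/8589934592 → NEW=0, ERR=684364673291/8589934592
(3,4): OLD=25668936748567/137438953472 → NEW=255, ERR=-9377996386793/137438953472
(4,0): OLD=463200793331/2147483648 → NEW=255, ERR=-84407536909/2147483648
(4,1): OLD=4663263389299/68719476736 → NEW=0, ERR=4663263389299/68719476736
(4,2): OLD=299906449789213/1099511627776 → NEW=255, ERR=19530984706333/1099511627776
(4,3): OLD=1959864604698739/17592186044416 → NEW=0, ERR=1959864604698739/17592186044416
(4,4): OLD=32762611439938725/281474976710656 → NEW=0, ERR=32762611439938725/281474976710656
Row 0: ..##.
Row 1: ##..#
Row 2: .#.#.
Row 3: ##..#
Row 4: #.#..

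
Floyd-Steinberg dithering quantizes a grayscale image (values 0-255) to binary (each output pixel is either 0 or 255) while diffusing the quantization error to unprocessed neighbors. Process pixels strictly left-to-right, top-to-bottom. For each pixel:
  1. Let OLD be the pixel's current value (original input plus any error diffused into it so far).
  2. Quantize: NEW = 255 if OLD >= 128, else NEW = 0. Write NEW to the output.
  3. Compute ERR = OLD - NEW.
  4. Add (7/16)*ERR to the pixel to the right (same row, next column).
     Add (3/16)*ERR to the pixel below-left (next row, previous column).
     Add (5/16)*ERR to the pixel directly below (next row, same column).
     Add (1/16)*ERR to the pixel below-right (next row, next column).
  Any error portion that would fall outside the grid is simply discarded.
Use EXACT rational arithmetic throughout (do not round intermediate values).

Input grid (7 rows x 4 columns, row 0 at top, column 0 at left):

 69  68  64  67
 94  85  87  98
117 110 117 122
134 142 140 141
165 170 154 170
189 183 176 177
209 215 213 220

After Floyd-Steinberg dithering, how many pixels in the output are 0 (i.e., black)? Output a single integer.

Answer: 12

Derivation:
(0,0): OLD=69 → NEW=0, ERR=69
(0,1): OLD=1571/16 → NEW=0, ERR=1571/16
(0,2): OLD=27381/256 → NEW=0, ERR=27381/256
(0,3): OLD=466099/4096 → NEW=0, ERR=466099/4096
(1,0): OLD=34297/256 → NEW=255, ERR=-30983/256
(1,1): OLD=178383/2048 → NEW=0, ERR=178383/2048
(1,2): OLD=12189947/65536 → NEW=255, ERR=-4521733/65536
(1,3): OLD=115405773/1048576 → NEW=0, ERR=115405773/1048576
(2,0): OLD=3129685/32768 → NEW=0, ERR=3129685/32768
(2,1): OLD=166203383/1048576 → NEW=255, ERR=-101183497/1048576
(2,2): OLD=166307571/2097152 → NEW=0, ERR=166307571/2097152
(2,3): OLD=6267155975/33554432 → NEW=255, ERR=-2289224185/33554432
(3,0): OLD=2445346053/16777216 → NEW=255, ERR=-1832844027/16777216
(3,1): OLD=22787027227/268435456 → NEW=0, ERR=22787027227/268435456
(3,2): OLD=786397101797/4294967296 → NEW=255, ERR=-308819558683/4294967296
(3,3): OLD=6403203736003/68719476736 → NEW=0, ERR=6403203736003/68719476736
(4,0): OLD=630403163361/4294967296 → NEW=255, ERR=-464813497119/4294967296
(4,1): OLD=4427955998243/34359738368 → NEW=255, ERR=-4333777285597/34359738368
(4,2): OLD=108989434162627/1099511627776 → NEW=0, ERR=108989434162627/1099511627776
(4,3): OLD=4186796158546501/17592186044416 → NEW=255, ERR=-299211282779579/17592186044416
(5,0): OLD=72309977083281/549755813888 → NEW=255, ERR=-67877755458159/549755813888
(5,1): OLD=1783653151243799/17592186044416 → NEW=0, ERR=1783653151243799/17592186044416
(5,2): OLD=2113368589819619/8796093022208 → NEW=255, ERR=-129635130843421/8796093022208
(5,3): OLD=48253953578682355/281474976710656 → NEW=255, ERR=-23522165482534925/281474976710656
(6,0): OLD=53318788712953061/281474976710656 → NEW=255, ERR=-18457330348264219/281474976710656
(6,1): OLD=934566476190765203/4503599627370496 → NEW=255, ERR=-213851428788711277/4503599627370496
(6,2): OLD=12846992857155249813/72057594037927936 → NEW=255, ERR=-5527693622516373867/72057594037927936
(6,3): OLD=183778532846377708819/1152921504606846976 → NEW=255, ERR=-110216450828368270061/1152921504606846976
Output grid:
  Row 0: ....  (4 black, running=4)
  Row 1: #.#.  (2 black, running=6)
  Row 2: .#.#  (2 black, running=8)
  Row 3: #.#.  (2 black, running=10)
  Row 4: ##.#  (1 black, running=11)
  Row 5: #.##  (1 black, running=12)
  Row 6: ####  (0 black, running=12)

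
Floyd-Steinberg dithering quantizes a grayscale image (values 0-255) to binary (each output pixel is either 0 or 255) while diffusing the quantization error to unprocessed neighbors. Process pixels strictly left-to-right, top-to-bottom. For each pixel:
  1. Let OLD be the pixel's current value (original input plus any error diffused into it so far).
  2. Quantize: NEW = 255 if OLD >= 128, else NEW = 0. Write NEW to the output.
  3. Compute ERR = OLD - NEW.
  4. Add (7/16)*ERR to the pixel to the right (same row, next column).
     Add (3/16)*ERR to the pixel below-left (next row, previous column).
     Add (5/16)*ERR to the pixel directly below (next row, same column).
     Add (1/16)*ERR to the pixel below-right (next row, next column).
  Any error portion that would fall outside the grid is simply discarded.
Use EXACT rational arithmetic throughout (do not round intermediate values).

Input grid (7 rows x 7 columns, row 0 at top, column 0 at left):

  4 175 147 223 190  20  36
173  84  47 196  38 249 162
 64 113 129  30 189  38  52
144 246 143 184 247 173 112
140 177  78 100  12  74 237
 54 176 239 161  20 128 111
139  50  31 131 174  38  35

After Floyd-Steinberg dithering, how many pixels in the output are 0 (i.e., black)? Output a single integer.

(0,0): OLD=4 → NEW=0, ERR=4
(0,1): OLD=707/4 → NEW=255, ERR=-313/4
(0,2): OLD=7217/64 → NEW=0, ERR=7217/64
(0,3): OLD=278871/1024 → NEW=255, ERR=17751/1024
(0,4): OLD=3237217/16384 → NEW=255, ERR=-940703/16384
(0,5): OLD=-1342041/262144 → NEW=0, ERR=-1342041/262144
(0,6): OLD=141600657/4194304 → NEW=0, ERR=141600657/4194304
(1,0): OLD=10213/64 → NEW=255, ERR=-6107/64
(1,1): OLD=20067/512 → NEW=0, ERR=20067/512
(1,2): OLD=1601471/16384 → NEW=0, ERR=1601471/16384
(1,3): OLD=15759011/65536 → NEW=255, ERR=-952669/65536
(1,4): OLD=57970713/4194304 → NEW=0, ERR=57970713/4194304
(1,5): OLD=8596260425/33554432 → NEW=255, ERR=39880265/33554432
(1,6): OLD=92744494631/536870912 → NEW=255, ERR=-44157587929/536870912
(2,0): OLD=340209/8192 → NEW=0, ERR=340209/8192
(2,1): OLD=40836939/262144 → NEW=255, ERR=-26009781/262144
(2,2): OLD=485956705/4194304 → NEW=0, ERR=485956705/4194304
(2,3): OLD=2846998745/33554432 → NEW=0, ERR=2846998745/33554432
(2,4): OLD=61674148185/268435456 → NEW=255, ERR=-6776893095/268435456
(2,5): OLD=109678919843/8589934592 → NEW=0, ERR=109678919843/8589934592
(2,6): OLD=4392180332965/137438953472 → NEW=0, ERR=4392180332965/137438953472
(3,0): OLD=580383873/4194304 → NEW=255, ERR=-489163647/4194304
(3,1): OLD=6317954829/33554432 → NEW=255, ERR=-2238425331/33554432
(3,2): OLD=42876787783/268435456 → NEW=255, ERR=-25574253497/268435456
(3,3): OLD=183976176905/1073741824 → NEW=255, ERR=-89827988215/1073741824
(3,4): OLD=28890619710593/137438953472 → NEW=255, ERR=-6156313424767/137438953472
(3,5): OLD=177908957279411/1099511627776 → NEW=255, ERR=-102466507803469/1099511627776
(3,6): OLD=1442785397408813/17592186044416 → NEW=0, ERR=1442785397408813/17592186044416
(4,0): OLD=48880105807/536870912 → NEW=0, ERR=48880105807/536870912
(4,1): OLD=1467446669155/8589934592 → NEW=255, ERR=-722986651805/8589934592
(4,2): OLD=-1161457353235/137438953472 → NEW=0, ERR=-1161457353235/137438953472
(4,3): OLD=61359626780095/1099511627776 → NEW=0, ERR=61359626780095/1099511627776
(4,4): OLD=-2506150169795/8796093022208 → NEW=0, ERR=-2506150169795/8796093022208
(4,5): OLD=16137089623790157/281474976710656 → NEW=0, ERR=16137089623790157/281474976710656
(4,6): OLD=1269504144848355627/4503599627370496 → NEW=255, ERR=121086239868879147/4503599627370496
(5,0): OLD=9163151996633/137438953472 → NEW=0, ERR=9163151996633/137438953472
(5,1): OLD=201180079918035/1099511627776 → NEW=255, ERR=-79195385164845/1099511627776
(5,2): OLD=1847621531620677/8796093022208 → NEW=255, ERR=-395382189042363/8796093022208
(5,3): OLD=11131796825999321/70368744177664 → NEW=255, ERR=-6812232939304999/70368744177664
(5,4): OLD=-36952180453222461/4503599627370496 → NEW=0, ERR=-36952180453222461/4503599627370496
(5,5): OLD=5308824757152566771/36028797018963968 → NEW=255, ERR=-3878518482683245069/36028797018963968
(5,6): OLD=43746511193497597661/576460752303423488 → NEW=0, ERR=43746511193497597661/576460752303423488
(6,0): OLD=2574253784544609/17592186044416 → NEW=255, ERR=-1911753656781471/17592186044416
(6,1): OLD=-6843567253810251/281474976710656 → NEW=0, ERR=-6843567253810251/281474976710656
(6,2): OLD=-73575346448824769/4503599627370496 → NEW=0, ERR=-73575346448824769/4503599627370496
(6,3): OLD=3215655315549914657/36028797018963968 → NEW=0, ERR=3215655315549914657/36028797018963968
(6,4): OLD=13276531522317787047/72057594037927936 → NEW=255, ERR=-5098154957353836633/72057594037927936
(6,5): OLD=-118780364343512658289/9223372036854775808 → NEW=0, ERR=-118780364343512658289/9223372036854775808
(6,6): OLD=6840445954146982919673/147573952589676412928 → NEW=0, ERR=6840445954146982919673/147573952589676412928
Output grid:
  Row 0: .#.##..  (4 black, running=4)
  Row 1: #..#.##  (3 black, running=7)
  Row 2: .#..#..  (5 black, running=12)
  Row 3: ######.  (1 black, running=13)
  Row 4: .#....#  (5 black, running=18)
  Row 5: .###.#.  (3 black, running=21)
  Row 6: #...#..  (5 black, running=26)

Answer: 26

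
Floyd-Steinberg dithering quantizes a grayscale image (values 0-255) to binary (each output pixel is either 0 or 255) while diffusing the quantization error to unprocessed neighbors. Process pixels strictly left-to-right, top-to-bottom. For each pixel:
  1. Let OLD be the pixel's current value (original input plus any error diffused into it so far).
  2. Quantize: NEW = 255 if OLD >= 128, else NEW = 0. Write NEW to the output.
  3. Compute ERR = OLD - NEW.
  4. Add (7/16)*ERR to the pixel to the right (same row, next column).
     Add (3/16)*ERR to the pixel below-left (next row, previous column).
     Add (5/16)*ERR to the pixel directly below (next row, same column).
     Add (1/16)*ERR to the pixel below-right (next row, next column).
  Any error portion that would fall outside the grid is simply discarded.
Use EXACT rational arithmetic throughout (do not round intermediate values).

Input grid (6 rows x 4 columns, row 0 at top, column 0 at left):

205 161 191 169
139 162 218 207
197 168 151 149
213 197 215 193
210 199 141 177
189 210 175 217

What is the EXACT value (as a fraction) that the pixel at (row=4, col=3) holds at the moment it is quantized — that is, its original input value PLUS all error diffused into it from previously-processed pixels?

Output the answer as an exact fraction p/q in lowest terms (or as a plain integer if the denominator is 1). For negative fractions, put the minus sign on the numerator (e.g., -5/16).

Answer: 1435273815937943/8796093022208

Derivation:
(0,0): OLD=205 → NEW=255, ERR=-50
(0,1): OLD=1113/8 → NEW=255, ERR=-927/8
(0,2): OLD=17959/128 → NEW=255, ERR=-14681/128
(0,3): OLD=243345/2048 → NEW=0, ERR=243345/2048
(1,0): OLD=13011/128 → NEW=0, ERR=13011/128
(1,1): OLD=149125/1024 → NEW=255, ERR=-111995/1024
(1,2): OLD=4893737/32768 → NEW=255, ERR=-3462103/32768
(1,3): OLD=100002159/524288 → NEW=255, ERR=-33691281/524288
(2,0): OLD=3412103/16384 → NEW=255, ERR=-765817/16384
(2,1): OLD=52384253/524288 → NEW=0, ERR=52384253/524288
(2,2): OLD=149748257/1048576 → NEW=255, ERR=-117638623/1048576
(2,3): OLD=1228634717/16777216 → NEW=0, ERR=1228634717/16777216
(3,0): OLD=1821395543/8388608 → NEW=255, ERR=-317699497/8388608
(3,1): OLD=25192310921/134217728 → NEW=255, ERR=-9033209719/134217728
(3,2): OLD=366085399543/2147483648 → NEW=255, ERR=-181522930697/2147483648
(3,3): OLD=5906171309121/34359738368 → NEW=255, ERR=-2855561974719/34359738368
(4,0): OLD=398455977163/2147483648 → NEW=255, ERR=-149152353077/2147483648
(4,1): OLD=2222482411425/17179869184 → NEW=255, ERR=-2158384230495/17179869184
(4,2): OLD=21897168463297/549755813888 → NEW=0, ERR=21897168463297/549755813888
(4,3): OLD=1435273815937943/8796093022208 → NEW=255, ERR=-807729904725097/8796093022208
Target (4,3): original=177, with diffused error = 1435273815937943/8796093022208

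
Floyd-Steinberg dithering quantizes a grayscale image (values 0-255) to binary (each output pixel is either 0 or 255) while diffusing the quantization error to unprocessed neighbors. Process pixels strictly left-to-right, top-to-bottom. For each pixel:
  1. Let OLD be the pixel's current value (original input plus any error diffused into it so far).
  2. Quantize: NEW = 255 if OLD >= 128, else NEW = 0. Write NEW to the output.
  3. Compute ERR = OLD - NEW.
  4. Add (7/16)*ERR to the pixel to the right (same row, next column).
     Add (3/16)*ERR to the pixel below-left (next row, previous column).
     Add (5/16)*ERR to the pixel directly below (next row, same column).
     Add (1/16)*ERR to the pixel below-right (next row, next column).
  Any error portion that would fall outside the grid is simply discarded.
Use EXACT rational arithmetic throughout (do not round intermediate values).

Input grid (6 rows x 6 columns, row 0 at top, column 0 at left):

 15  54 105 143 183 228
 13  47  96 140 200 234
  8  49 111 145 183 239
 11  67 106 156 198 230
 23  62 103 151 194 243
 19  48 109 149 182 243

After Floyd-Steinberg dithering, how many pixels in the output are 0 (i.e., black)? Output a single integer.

Answer: 18

Derivation:
(0,0): OLD=15 → NEW=0, ERR=15
(0,1): OLD=969/16 → NEW=0, ERR=969/16
(0,2): OLD=33663/256 → NEW=255, ERR=-31617/256
(0,3): OLD=364409/4096 → NEW=0, ERR=364409/4096
(0,4): OLD=14543951/65536 → NEW=255, ERR=-2167729/65536
(0,5): OLD=223901225/1048576 → NEW=255, ERR=-43485655/1048576
(1,0): OLD=7435/256 → NEW=0, ERR=7435/256
(1,1): OLD=115533/2048 → NEW=0, ERR=115533/2048
(1,2): OLD=6720849/65536 → NEW=0, ERR=6720849/65536
(1,3): OLD=52100541/262144 → NEW=255, ERR=-14746179/262144
(1,4): OLD=2731963607/16777216 → NEW=255, ERR=-1546226473/16777216
(1,5): OLD=47956520369/268435456 → NEW=255, ERR=-20494520911/268435456
(2,0): OLD=906143/32768 → NEW=0, ERR=906143/32768
(2,1): OLD=104617413/1048576 → NEW=0, ERR=104617413/1048576
(2,2): OLD=3014459535/16777216 → NEW=255, ERR=-1263730545/16777216
(2,3): OLD=11220053975/134217728 → NEW=0, ERR=11220053975/134217728
(2,4): OLD=742778002949/4294967296 → NEW=255, ERR=-352438657531/4294967296
(2,5): OLD=11921488687219/68719476736 → NEW=255, ERR=-5601977880461/68719476736
(3,0): OLD=643384495/16777216 → NEW=0, ERR=643384495/16777216
(3,1): OLD=13765506819/134217728 → NEW=0, ERR=13765506819/134217728
(3,2): OLD=160246891705/1073741824 → NEW=255, ERR=-113557273415/1073741824
(3,3): OLD=7955012359083/68719476736 → NEW=0, ERR=7955012359083/68719476736
(3,4): OLD=117066015102283/549755813888 → NEW=255, ERR=-23121717439157/549755813888
(3,5): OLD=1592058109651333/8796093022208 → NEW=255, ERR=-650945611011707/8796093022208
(4,0): OLD=116424024161/2147483648 → NEW=0, ERR=116424024161/2147483648
(4,1): OLD=3447522068333/34359738368 → NEW=0, ERR=3447522068333/34359738368
(4,2): OLD=156089655693367/1099511627776 → NEW=255, ERR=-124285809389513/1099511627776
(4,3): OLD=2167807463094963/17592186044416 → NEW=0, ERR=2167807463094963/17592186044416
(4,4): OLD=64212132431121891/281474976710656 → NEW=255, ERR=-7563986630095389/281474976710656
(4,5): OLD=925437185949641301/4503599627370496 → NEW=255, ERR=-222980719029835179/4503599627370496
(5,0): OLD=30101848601751/549755813888 → NEW=0, ERR=30101848601751/549755813888
(5,1): OLD=1504206013691655/17592186044416 → NEW=0, ERR=1504206013691655/17592186044416
(5,2): OLD=19767951747206717/140737488355328 → NEW=255, ERR=-16120107783401923/140737488355328
(5,3): OLD=564270305464172527/4503599627370496 → NEW=0, ERR=564270305464172527/4503599627370496
(5,4): OLD=2043158984525908239/9007199254740992 → NEW=255, ERR=-253676825433044721/9007199254740992
(5,5): OLD=30772398161940259611/144115188075855872 → NEW=255, ERR=-5976974797402987749/144115188075855872
Output grid:
  Row 0: ..#.##  (3 black, running=3)
  Row 1: ...###  (3 black, running=6)
  Row 2: ..#.##  (3 black, running=9)
  Row 3: ..#.##  (3 black, running=12)
  Row 4: ..#.##  (3 black, running=15)
  Row 5: ..#.##  (3 black, running=18)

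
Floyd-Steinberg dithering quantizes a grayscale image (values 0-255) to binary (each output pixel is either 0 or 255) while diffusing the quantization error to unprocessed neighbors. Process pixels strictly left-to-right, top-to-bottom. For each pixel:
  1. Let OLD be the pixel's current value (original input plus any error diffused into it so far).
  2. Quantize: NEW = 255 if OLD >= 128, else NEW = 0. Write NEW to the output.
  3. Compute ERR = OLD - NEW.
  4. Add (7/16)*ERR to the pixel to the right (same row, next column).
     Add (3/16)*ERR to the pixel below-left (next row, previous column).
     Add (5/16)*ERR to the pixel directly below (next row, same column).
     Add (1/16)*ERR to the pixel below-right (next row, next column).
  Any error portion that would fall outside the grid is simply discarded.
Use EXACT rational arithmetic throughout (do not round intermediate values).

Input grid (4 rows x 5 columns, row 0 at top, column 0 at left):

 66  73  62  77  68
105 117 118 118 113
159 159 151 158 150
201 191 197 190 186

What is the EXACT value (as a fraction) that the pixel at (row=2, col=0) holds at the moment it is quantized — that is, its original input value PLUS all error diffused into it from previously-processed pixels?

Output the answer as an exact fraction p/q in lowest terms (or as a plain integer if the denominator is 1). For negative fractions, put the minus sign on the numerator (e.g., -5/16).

Answer: 2423529/16384

Derivation:
(0,0): OLD=66 → NEW=0, ERR=66
(0,1): OLD=815/8 → NEW=0, ERR=815/8
(0,2): OLD=13641/128 → NEW=0, ERR=13641/128
(0,3): OLD=253183/2048 → NEW=0, ERR=253183/2048
(0,4): OLD=4000505/32768 → NEW=0, ERR=4000505/32768
(1,0): OLD=18525/128 → NEW=255, ERR=-14115/128
(1,1): OLD=127691/1024 → NEW=0, ERR=127691/1024
(1,2): OLD=7713767/32768 → NEW=255, ERR=-642073/32768
(1,3): OLD=23279931/131072 → NEW=255, ERR=-10143429/131072
(1,4): OLD=262187985/2097152 → NEW=0, ERR=262187985/2097152
(2,0): OLD=2423529/16384 → NEW=255, ERR=-1754391/16384
Target (2,0): original=159, with diffused error = 2423529/16384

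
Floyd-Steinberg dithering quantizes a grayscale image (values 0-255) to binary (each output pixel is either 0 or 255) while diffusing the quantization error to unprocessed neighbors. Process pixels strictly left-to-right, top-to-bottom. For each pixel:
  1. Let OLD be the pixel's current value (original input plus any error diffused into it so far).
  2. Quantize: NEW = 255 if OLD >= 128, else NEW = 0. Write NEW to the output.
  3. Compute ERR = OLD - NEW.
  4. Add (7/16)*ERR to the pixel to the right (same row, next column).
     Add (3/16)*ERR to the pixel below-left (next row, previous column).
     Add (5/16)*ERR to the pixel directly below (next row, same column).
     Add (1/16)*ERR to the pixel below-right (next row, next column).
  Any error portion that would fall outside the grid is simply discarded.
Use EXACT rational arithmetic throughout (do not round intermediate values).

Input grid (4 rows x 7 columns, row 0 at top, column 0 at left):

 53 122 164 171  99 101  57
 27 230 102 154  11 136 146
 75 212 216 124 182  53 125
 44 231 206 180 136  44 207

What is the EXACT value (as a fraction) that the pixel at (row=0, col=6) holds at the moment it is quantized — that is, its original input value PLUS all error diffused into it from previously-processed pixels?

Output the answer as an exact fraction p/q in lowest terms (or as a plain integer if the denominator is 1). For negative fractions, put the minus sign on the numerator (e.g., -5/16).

(0,0): OLD=53 → NEW=0, ERR=53
(0,1): OLD=2323/16 → NEW=255, ERR=-1757/16
(0,2): OLD=29685/256 → NEW=0, ERR=29685/256
(0,3): OLD=908211/4096 → NEW=255, ERR=-136269/4096
(0,4): OLD=5534181/65536 → NEW=0, ERR=5534181/65536
(0,5): OLD=144645443/1048576 → NEW=255, ERR=-122741437/1048576
(0,6): OLD=97111253/16777216 → NEW=0, ERR=97111253/16777216
Target (0,6): original=57, with diffused error = 97111253/16777216

Answer: 97111253/16777216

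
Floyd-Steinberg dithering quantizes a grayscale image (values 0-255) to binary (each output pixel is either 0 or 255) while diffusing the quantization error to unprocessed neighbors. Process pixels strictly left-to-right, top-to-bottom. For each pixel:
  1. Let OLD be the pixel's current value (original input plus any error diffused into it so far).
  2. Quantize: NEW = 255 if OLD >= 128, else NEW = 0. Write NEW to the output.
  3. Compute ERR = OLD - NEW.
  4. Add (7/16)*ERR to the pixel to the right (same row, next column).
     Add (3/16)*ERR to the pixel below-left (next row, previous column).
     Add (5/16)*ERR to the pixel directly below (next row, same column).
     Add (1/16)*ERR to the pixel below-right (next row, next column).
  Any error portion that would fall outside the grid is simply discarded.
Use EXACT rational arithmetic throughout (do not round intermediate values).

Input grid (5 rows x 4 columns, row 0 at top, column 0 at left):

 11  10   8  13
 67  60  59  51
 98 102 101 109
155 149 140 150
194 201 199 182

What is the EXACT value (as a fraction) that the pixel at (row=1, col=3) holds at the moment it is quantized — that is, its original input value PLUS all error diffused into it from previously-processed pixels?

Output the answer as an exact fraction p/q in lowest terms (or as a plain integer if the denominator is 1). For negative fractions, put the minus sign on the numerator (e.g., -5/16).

(0,0): OLD=11 → NEW=0, ERR=11
(0,1): OLD=237/16 → NEW=0, ERR=237/16
(0,2): OLD=3707/256 → NEW=0, ERR=3707/256
(0,3): OLD=79197/4096 → NEW=0, ERR=79197/4096
(1,0): OLD=18743/256 → NEW=0, ERR=18743/256
(1,1): OLD=204929/2048 → NEW=0, ERR=204929/2048
(1,2): OLD=7330453/65536 → NEW=0, ERR=7330453/65536
(1,3): OLD=112075299/1048576 → NEW=0, ERR=112075299/1048576
Target (1,3): original=51, with diffused error = 112075299/1048576

Answer: 112075299/1048576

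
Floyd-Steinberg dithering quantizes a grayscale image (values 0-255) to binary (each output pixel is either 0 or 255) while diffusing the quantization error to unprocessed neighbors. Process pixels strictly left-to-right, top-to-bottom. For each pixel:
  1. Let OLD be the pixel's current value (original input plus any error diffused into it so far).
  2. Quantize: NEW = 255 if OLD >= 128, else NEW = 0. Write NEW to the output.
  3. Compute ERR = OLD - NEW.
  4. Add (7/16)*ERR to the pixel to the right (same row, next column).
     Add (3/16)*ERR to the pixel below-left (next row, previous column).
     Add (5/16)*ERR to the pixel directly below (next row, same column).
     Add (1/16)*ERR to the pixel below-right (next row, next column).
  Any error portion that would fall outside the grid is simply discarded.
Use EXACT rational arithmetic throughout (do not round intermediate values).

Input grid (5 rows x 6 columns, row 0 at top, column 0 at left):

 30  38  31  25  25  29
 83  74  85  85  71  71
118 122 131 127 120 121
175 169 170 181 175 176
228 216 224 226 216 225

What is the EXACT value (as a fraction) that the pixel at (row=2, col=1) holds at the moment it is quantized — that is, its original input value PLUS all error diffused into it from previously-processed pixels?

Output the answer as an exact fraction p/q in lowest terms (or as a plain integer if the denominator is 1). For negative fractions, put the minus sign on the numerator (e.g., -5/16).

Answer: 27270869/524288

Derivation:
(0,0): OLD=30 → NEW=0, ERR=30
(0,1): OLD=409/8 → NEW=0, ERR=409/8
(0,2): OLD=6831/128 → NEW=0, ERR=6831/128
(0,3): OLD=99017/2048 → NEW=0, ERR=99017/2048
(0,4): OLD=1512319/32768 → NEW=0, ERR=1512319/32768
(0,5): OLD=25790585/524288 → NEW=0, ERR=25790585/524288
(1,0): OLD=13051/128 → NEW=0, ERR=13051/128
(1,1): OLD=149981/1024 → NEW=255, ERR=-111139/1024
(1,2): OLD=2177569/32768 → NEW=0, ERR=2177569/32768
(1,3): OLD=18503629/131072 → NEW=255, ERR=-14919731/131072
(1,4): OLD=401544327/8388608 → NEW=0, ERR=401544327/8388608
(1,5): OLD=14790669441/134217728 → NEW=0, ERR=14790669441/134217728
(2,0): OLD=2121935/16384 → NEW=255, ERR=-2055985/16384
(2,1): OLD=27270869/524288 → NEW=0, ERR=27270869/524288
Target (2,1): original=122, with diffused error = 27270869/524288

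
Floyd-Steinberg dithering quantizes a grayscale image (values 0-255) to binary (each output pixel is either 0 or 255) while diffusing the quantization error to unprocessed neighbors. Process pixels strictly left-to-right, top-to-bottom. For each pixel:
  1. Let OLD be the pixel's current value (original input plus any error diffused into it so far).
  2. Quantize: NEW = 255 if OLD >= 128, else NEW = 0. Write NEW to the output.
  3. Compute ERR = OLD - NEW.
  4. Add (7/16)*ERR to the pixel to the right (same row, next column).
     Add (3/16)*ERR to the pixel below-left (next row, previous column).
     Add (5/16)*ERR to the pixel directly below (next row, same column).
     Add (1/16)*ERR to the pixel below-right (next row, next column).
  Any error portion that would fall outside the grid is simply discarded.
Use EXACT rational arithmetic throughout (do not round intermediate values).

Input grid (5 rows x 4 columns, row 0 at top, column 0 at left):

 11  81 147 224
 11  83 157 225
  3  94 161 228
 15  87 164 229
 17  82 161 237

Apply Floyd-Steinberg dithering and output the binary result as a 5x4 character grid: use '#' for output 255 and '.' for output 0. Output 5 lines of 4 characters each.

(0,0): OLD=11 → NEW=0, ERR=11
(0,1): OLD=1373/16 → NEW=0, ERR=1373/16
(0,2): OLD=47243/256 → NEW=255, ERR=-18037/256
(0,3): OLD=791245/4096 → NEW=255, ERR=-253235/4096
(1,0): OLD=7815/256 → NEW=0, ERR=7815/256
(1,1): OLD=226609/2048 → NEW=0, ERR=226609/2048
(1,2): OLD=11610501/65536 → NEW=255, ERR=-5101179/65536
(1,3): OLD=175345075/1048576 → NEW=255, ERR=-92041805/1048576
(2,0): OLD=1090731/32768 → NEW=0, ERR=1090731/32768
(2,1): OLD=136790921/1048576 → NEW=255, ERR=-130595959/1048576
(2,2): OLD=152345517/2097152 → NEW=0, ERR=152345517/2097152
(2,3): OLD=7633173337/33554432 → NEW=255, ERR=-923206823/33554432
(3,0): OLD=34387323/16777216 → NEW=0, ERR=34387323/16777216
(3,1): OLD=17361665893/268435456 → NEW=0, ERR=17361665893/268435456
(3,2): OLD=867817899419/4294967296 → NEW=255, ERR=-227398761061/4294967296
(3,3): OLD=13866120097213/68719476736 → NEW=255, ERR=-3657346470467/68719476736
(4,0): OLD=127850427551/4294967296 → NEW=0, ERR=127850427551/4294967296
(4,1): OLD=3622745114077/34359738368 → NEW=0, ERR=3622745114077/34359738368
(4,2): OLD=203020449841341/1099511627776 → NEW=255, ERR=-77355015241539/1099511627776
(4,3): OLD=3277061185366843/17592186044416 → NEW=255, ERR=-1208946255959237/17592186044416
Row 0: ..##
Row 1: ..##
Row 2: .#.#
Row 3: ..##
Row 4: ..##

Answer: ..##
..##
.#.#
..##
..##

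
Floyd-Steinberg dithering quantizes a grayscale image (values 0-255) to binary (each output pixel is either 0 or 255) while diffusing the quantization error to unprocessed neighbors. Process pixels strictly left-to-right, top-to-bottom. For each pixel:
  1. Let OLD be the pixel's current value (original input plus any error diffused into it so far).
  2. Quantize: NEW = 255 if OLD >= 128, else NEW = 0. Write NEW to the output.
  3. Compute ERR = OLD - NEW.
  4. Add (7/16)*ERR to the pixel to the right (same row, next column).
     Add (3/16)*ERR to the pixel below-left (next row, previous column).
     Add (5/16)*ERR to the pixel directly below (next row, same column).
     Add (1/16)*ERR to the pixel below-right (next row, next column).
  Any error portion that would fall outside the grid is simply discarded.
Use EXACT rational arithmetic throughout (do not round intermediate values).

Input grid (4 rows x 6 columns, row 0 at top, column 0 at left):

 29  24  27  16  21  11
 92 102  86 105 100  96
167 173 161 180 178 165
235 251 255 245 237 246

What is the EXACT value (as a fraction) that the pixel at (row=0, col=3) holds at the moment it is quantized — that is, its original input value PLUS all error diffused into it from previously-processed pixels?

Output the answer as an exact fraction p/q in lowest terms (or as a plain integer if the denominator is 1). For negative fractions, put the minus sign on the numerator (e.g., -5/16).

Answer: 142683/4096

Derivation:
(0,0): OLD=29 → NEW=0, ERR=29
(0,1): OLD=587/16 → NEW=0, ERR=587/16
(0,2): OLD=11021/256 → NEW=0, ERR=11021/256
(0,3): OLD=142683/4096 → NEW=0, ERR=142683/4096
Target (0,3): original=16, with diffused error = 142683/4096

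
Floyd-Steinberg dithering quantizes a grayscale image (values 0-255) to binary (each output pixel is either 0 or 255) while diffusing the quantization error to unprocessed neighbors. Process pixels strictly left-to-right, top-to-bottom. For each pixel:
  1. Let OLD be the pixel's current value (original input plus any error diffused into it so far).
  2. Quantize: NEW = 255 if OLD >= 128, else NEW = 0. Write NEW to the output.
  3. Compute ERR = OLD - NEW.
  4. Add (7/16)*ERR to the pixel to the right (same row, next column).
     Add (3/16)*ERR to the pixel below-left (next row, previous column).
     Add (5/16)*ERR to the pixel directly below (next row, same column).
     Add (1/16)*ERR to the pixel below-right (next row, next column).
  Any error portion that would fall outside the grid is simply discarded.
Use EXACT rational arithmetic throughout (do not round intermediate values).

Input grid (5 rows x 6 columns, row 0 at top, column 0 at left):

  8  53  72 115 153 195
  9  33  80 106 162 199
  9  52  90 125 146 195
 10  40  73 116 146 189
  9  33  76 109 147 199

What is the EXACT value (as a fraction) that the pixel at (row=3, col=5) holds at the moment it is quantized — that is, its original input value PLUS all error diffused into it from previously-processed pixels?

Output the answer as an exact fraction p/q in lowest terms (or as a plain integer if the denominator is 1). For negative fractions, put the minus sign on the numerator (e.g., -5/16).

Answer: 160340034792877/1099511627776

Derivation:
(0,0): OLD=8 → NEW=0, ERR=8
(0,1): OLD=113/2 → NEW=0, ERR=113/2
(0,2): OLD=3095/32 → NEW=0, ERR=3095/32
(0,3): OLD=80545/512 → NEW=255, ERR=-50015/512
(0,4): OLD=903271/8192 → NEW=0, ERR=903271/8192
(0,5): OLD=31881937/131072 → NEW=255, ERR=-1541423/131072
(1,0): OLD=707/32 → NEW=0, ERR=707/32
(1,1): OLD=20213/256 → NEW=0, ERR=20213/256
(1,2): OLD=1064825/8192 → NEW=255, ERR=-1024135/8192
(1,3): OLD=1556405/32768 → NEW=0, ERR=1556405/32768
(1,4): OLD=438151535/2097152 → NEW=255, ERR=-96622225/2097152
(1,5): OLD=6108899929/33554432 → NEW=255, ERR=-2447480231/33554432
(2,0): OLD=125783/4096 → NEW=0, ERR=125783/4096
(2,1): OLD=8919373/131072 → NEW=0, ERR=8919373/131072
(2,2): OLD=198274407/2097152 → NEW=0, ERR=198274407/2097152
(2,3): OLD=2764114607/16777216 → NEW=255, ERR=-1514075473/16777216
(2,4): OLD=43707636557/536870912 → NEW=0, ERR=43707636557/536870912
(2,5): OLD=1760456993259/8589934592 → NEW=255, ERR=-429976327701/8589934592
(3,0): OLD=67854919/2097152 → NEW=0, ERR=67854919/2097152
(3,1): OLD=1594967835/16777216 → NEW=0, ERR=1594967835/16777216
(3,2): OLD=17645496369/134217728 → NEW=255, ERR=-16580024271/134217728
(3,3): OLD=471820815267/8589934592 → NEW=0, ERR=471820815267/8589934592
(3,4): OLD=12400154106531/68719476736 → NEW=255, ERR=-5123312461149/68719476736
(3,5): OLD=160340034792877/1099511627776 → NEW=255, ERR=-120035430290003/1099511627776
Target (3,5): original=189, with diffused error = 160340034792877/1099511627776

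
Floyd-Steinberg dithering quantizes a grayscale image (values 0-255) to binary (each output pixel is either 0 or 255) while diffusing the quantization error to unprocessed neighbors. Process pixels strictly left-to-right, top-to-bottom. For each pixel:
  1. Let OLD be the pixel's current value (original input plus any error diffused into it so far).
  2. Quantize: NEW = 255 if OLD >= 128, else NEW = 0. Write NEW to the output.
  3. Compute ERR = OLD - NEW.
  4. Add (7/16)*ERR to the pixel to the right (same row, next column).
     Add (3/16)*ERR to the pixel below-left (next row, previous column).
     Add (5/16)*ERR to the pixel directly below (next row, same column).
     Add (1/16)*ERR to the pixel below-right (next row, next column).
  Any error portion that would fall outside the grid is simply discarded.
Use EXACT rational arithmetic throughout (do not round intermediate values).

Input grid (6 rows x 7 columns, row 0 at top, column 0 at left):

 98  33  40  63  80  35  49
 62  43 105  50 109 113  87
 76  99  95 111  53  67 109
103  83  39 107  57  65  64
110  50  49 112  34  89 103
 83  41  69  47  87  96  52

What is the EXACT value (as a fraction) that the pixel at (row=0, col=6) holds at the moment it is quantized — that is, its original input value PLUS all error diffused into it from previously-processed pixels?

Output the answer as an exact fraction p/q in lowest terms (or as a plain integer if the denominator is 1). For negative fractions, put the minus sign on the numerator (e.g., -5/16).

(0,0): OLD=98 → NEW=0, ERR=98
(0,1): OLD=607/8 → NEW=0, ERR=607/8
(0,2): OLD=9369/128 → NEW=0, ERR=9369/128
(0,3): OLD=194607/2048 → NEW=0, ERR=194607/2048
(0,4): OLD=3983689/32768 → NEW=0, ERR=3983689/32768
(0,5): OLD=46235903/524288 → NEW=0, ERR=46235903/524288
(0,6): OLD=734693113/8388608 → NEW=0, ERR=734693113/8388608
Target (0,6): original=49, with diffused error = 734693113/8388608

Answer: 734693113/8388608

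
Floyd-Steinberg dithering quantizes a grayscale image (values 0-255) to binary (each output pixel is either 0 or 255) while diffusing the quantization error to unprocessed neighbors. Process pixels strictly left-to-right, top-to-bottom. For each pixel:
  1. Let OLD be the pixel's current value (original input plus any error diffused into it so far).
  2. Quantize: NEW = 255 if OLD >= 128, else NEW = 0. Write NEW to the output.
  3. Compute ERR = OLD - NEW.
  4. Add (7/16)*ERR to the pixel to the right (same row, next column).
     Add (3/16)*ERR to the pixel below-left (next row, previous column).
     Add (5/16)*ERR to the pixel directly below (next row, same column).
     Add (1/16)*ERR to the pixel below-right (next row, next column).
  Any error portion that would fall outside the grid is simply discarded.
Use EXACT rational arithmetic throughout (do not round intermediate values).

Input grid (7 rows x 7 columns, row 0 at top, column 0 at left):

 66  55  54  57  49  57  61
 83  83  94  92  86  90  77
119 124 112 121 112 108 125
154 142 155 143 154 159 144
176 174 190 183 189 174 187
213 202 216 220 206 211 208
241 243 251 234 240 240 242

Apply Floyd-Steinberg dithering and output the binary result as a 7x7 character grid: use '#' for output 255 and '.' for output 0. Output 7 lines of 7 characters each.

Answer: .......
.#.#.#.
#.#.#.#
#.#.##.
####.##
#.#####
#######

Derivation:
(0,0): OLD=66 → NEW=0, ERR=66
(0,1): OLD=671/8 → NEW=0, ERR=671/8
(0,2): OLD=11609/128 → NEW=0, ERR=11609/128
(0,3): OLD=197999/2048 → NEW=0, ERR=197999/2048
(0,4): OLD=2991625/32768 → NEW=0, ERR=2991625/32768
(0,5): OLD=50825791/524288 → NEW=0, ERR=50825791/524288
(0,6): OLD=867485625/8388608 → NEW=0, ERR=867485625/8388608
(1,0): OLD=15277/128 → NEW=0, ERR=15277/128
(1,1): OLD=186939/1024 → NEW=255, ERR=-74181/1024
(1,2): OLD=3736151/32768 → NEW=0, ERR=3736151/32768
(1,3): OLD=25543563/131072 → NEW=255, ERR=-7879797/131072
(1,4): OLD=943281089/8388608 → NEW=0, ERR=943281089/8388608
(1,5): OLD=13058469649/67108864 → NEW=255, ERR=-4054290671/67108864
(1,6): OLD=95503211999/1073741824 → NEW=0, ERR=95503211999/1073741824
(2,0): OLD=2338233/16384 → NEW=255, ERR=-1839687/16384
(2,1): OLD=42506499/524288 → NEW=0, ERR=42506499/524288
(2,2): OLD=1403423433/8388608 → NEW=255, ERR=-735671607/8388608
(2,3): OLD=6177703361/67108864 → NEW=0, ERR=6177703361/67108864
(2,4): OLD=92518461649/536870912 → NEW=255, ERR=-44383620911/536870912
(2,5): OLD=1316961540827/17179869184 → NEW=0, ERR=1316961540827/17179869184
(2,6): OLD=50180827701933/274877906944 → NEW=255, ERR=-19913038568787/274877906944
(3,0): OLD=1125015209/8388608 → NEW=255, ERR=-1014079831/8388608
(3,1): OLD=6105971957/67108864 → NEW=0, ERR=6105971957/67108864
(3,2): OLD=101859432047/536870912 → NEW=255, ERR=-35042650513/536870912
(3,3): OLD=262484095481/2147483648 → NEW=0, ERR=262484095481/2147483648
(3,4): OLD=55461304353449/274877906944 → NEW=255, ERR=-14632561917271/274877906944
(3,5): OLD=309877427749003/2199023255552 → NEW=255, ERR=-250873502416757/2199023255552
(3,6): OLD=2682484598348885/35184372088832 → NEW=0, ERR=2682484598348885/35184372088832
(4,0): OLD=166733283655/1073741824 → NEW=255, ERR=-107070881465/1073741824
(4,1): OLD=2388220702875/17179869184 → NEW=255, ERR=-1992645939045/17179869184
(4,2): OLD=40534203776501/274877906944 → NEW=255, ERR=-29559662494219/274877906944
(4,3): OLD=352037586182935/2199023255552 → NEW=255, ERR=-208713343982825/2199023255552
(4,4): OLD=2059856823370453/17592186044416 → NEW=0, ERR=2059856823370453/17592186044416
(4,5): OLD=112895893098790037/562949953421312 → NEW=255, ERR=-30656345023644523/562949953421312
(4,6): OLD=1620126996720274851/9007199254740992 → NEW=255, ERR=-676708813238678109/9007199254740992
(5,0): OLD=44005385844737/274877906944 → NEW=255, ERR=-26088480425983/274877906944
(5,1): OLD=215142611999915/2199023255552 → NEW=0, ERR=215142611999915/2199023255552
(5,2): OLD=3521118721636061/17592186044416 → NEW=255, ERR=-964888719690019/17592186044416
(5,3): OLD=25554746074841265/140737488355328 → NEW=255, ERR=-10333313455767375/140737488355328
(5,4): OLD=1750327710323893563/9007199254740992 → NEW=255, ERR=-546508099635059397/9007199254740992
(5,5): OLD=11577380319259124491/72057594037927936 → NEW=255, ERR=-6797306160412499189/72057594037927936
(5,6): OLD=161234165142763053381/1152921504606846976 → NEW=255, ERR=-132760818531982925499/1152921504606846976
(6,0): OLD=8081322292368937/35184372088832 → NEW=255, ERR=-890692590283223/35184372088832
(6,1): OLD=138644741696723517/562949953421312 → NEW=255, ERR=-4907496425711043/562949953421312
(6,2): OLD=2003149090012378391/9007199254740992 → NEW=255, ERR=-293686719946574569/9007199254740992
(6,3): OLD=13113469670446112073/72057594037927936 → NEW=255, ERR=-5261216809225511607/72057594037927936
(6,4): OLD=24041218060633990443/144115188075855872 → NEW=255, ERR=-12708154898709256917/144115188075855872
(6,5): OLD=2703541918180337686055/18446744073709551616 → NEW=255, ERR=-2000377820615597976025/18446744073709551616
(6,6): OLD=45062172449469964192673/295147905179352825856 → NEW=255, ERR=-30200543371265006400607/295147905179352825856
Row 0: .......
Row 1: .#.#.#.
Row 2: #.#.#.#
Row 3: #.#.##.
Row 4: ####.##
Row 5: #.#####
Row 6: #######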